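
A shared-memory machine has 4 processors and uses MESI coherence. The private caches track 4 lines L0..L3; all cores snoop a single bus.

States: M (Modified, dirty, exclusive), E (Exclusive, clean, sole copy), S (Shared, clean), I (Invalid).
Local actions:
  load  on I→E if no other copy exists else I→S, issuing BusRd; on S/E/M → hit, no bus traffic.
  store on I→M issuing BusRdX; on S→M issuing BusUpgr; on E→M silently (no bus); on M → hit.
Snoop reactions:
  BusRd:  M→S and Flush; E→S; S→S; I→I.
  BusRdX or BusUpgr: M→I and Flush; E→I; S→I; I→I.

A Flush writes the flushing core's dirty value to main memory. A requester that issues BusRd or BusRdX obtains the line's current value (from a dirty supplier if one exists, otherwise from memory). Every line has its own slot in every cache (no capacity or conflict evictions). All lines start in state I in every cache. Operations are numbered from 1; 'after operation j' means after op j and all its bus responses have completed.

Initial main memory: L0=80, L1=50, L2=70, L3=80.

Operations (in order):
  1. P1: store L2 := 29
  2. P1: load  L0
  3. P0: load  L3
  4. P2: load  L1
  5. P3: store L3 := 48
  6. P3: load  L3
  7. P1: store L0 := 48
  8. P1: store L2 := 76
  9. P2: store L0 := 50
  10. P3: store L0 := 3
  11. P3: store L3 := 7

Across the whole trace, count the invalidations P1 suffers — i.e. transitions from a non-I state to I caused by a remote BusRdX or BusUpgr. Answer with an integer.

[1] P1: store L2 := 29 | P0:I, P1:M(29), P2:I, P3:I | bus: BusRdX
[2] P1: load  L0 | P0:I, P1:E(80), P2:I, P3:I | bus: BusRd
[3] P0: load  L3 | P0:E(80), P1:I, P2:I, P3:I | bus: BusRd
[4] P2: load  L1 | P0:I, P1:I, P2:E(50), P3:I | bus: BusRd
[5] P3: store L3 := 48 | P0:I, P1:I, P2:I, P3:M(48) | bus: BusRdX
[6] P3: load  L3 | P0:I, P1:I, P2:I, P3:M(48) | bus: none
[7] P1: store L0 := 48 | P0:I, P1:M(48), P2:I, P3:I | bus: none
[8] P1: store L2 := 76 | P0:I, P1:M(76), P2:I, P3:I | bus: none
[9] P2: store L0 := 50 | P0:I, P1:I, P2:M(50), P3:I | bus: BusRdX,Flush
[10] P3: store L0 := 3 | P0:I, P1:I, P2:I, P3:M(3) | bus: BusRdX,Flush
[11] P3: store L3 := 7 | P0:I, P1:I, P2:I, P3:M(7) | bus: none

invalidations = 1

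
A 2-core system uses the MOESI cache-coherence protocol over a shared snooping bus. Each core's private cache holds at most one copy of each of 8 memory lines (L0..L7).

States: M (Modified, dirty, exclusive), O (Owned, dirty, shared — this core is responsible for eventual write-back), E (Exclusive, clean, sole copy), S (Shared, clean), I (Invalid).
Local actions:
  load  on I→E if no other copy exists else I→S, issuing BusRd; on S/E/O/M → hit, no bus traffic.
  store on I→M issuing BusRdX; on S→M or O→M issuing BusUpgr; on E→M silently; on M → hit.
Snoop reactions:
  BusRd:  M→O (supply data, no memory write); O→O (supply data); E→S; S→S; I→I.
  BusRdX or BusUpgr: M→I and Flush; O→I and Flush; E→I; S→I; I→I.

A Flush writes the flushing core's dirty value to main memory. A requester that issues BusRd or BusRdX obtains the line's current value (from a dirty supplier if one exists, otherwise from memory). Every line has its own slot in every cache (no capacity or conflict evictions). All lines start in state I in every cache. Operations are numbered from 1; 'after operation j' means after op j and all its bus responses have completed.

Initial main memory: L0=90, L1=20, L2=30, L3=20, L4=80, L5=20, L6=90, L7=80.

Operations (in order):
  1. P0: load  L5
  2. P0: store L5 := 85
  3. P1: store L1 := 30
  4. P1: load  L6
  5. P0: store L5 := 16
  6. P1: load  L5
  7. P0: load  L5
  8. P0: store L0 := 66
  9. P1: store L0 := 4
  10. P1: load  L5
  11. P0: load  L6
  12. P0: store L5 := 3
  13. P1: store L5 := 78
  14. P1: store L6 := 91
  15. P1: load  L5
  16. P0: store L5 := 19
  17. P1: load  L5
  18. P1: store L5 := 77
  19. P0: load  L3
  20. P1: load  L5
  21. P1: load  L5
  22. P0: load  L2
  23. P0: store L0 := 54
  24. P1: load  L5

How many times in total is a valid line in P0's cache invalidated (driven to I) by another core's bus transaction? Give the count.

[1] P0: load  L5 | P0:E(20), P1:I | bus: BusRd
[2] P0: store L5 := 85 | P0:M(85), P1:I | bus: none
[3] P1: store L1 := 30 | P0:I, P1:M(30) | bus: BusRdX
[4] P1: load  L6 | P0:I, P1:E(90) | bus: BusRd
[5] P0: store L5 := 16 | P0:M(16), P1:I | bus: none
[6] P1: load  L5 | P0:O(16), P1:S(16) | bus: BusRd
[7] P0: load  L5 | P0:O(16), P1:S(16) | bus: none
[8] P0: store L0 := 66 | P0:M(66), P1:I | bus: BusRdX
[9] P1: store L0 := 4 | P0:I, P1:M(4) | bus: BusRdX,Flush
[10] P1: load  L5 | P0:O(16), P1:S(16) | bus: none
[11] P0: load  L6 | P0:S(90), P1:S(90) | bus: BusRd
[12] P0: store L5 := 3 | P0:M(3), P1:I | bus: BusUpgr
[13] P1: store L5 := 78 | P0:I, P1:M(78) | bus: BusRdX,Flush
[14] P1: store L6 := 91 | P0:I, P1:M(91) | bus: BusUpgr
[15] P1: load  L5 | P0:I, P1:M(78) | bus: none
[16] P0: store L5 := 19 | P0:M(19), P1:I | bus: BusRdX,Flush
[17] P1: load  L5 | P0:O(19), P1:S(19) | bus: BusRd
[18] P1: store L5 := 77 | P0:I, P1:M(77) | bus: BusUpgr,Flush
[19] P0: load  L3 | P0:E(20), P1:I | bus: BusRd
[20] P1: load  L5 | P0:I, P1:M(77) | bus: none
[21] P1: load  L5 | P0:I, P1:M(77) | bus: none
[22] P0: load  L2 | P0:E(30), P1:I | bus: BusRd
[23] P0: store L0 := 54 | P0:M(54), P1:I | bus: BusRdX,Flush
[24] P1: load  L5 | P0:I, P1:M(77) | bus: none

invalidations = 4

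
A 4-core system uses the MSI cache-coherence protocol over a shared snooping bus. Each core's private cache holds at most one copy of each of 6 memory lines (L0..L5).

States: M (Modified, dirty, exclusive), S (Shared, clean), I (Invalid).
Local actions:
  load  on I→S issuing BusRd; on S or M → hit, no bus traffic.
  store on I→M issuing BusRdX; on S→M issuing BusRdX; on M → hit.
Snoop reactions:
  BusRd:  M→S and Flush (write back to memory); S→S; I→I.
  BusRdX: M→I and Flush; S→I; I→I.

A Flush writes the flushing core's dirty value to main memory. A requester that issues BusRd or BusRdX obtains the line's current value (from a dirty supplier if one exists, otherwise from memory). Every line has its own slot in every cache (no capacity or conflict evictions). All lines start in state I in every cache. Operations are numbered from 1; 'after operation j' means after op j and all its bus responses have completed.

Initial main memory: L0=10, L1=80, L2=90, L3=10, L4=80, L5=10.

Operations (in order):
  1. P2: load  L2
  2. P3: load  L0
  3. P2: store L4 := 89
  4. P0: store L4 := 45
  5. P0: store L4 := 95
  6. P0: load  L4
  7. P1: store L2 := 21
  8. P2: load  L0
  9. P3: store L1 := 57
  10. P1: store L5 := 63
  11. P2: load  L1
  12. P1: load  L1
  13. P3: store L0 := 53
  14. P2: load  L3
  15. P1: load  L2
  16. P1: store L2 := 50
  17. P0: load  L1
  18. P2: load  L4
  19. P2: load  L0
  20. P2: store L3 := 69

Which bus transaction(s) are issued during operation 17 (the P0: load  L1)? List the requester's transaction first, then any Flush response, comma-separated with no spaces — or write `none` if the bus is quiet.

  op1 P2: load  L2 → I/I/S/I on L2; bus BusRd; mem=90
  op2 P3: load  L0 → I/I/I/S on L0; bus BusRd; mem=10
  op3 P2: store L4 := 89 → I/I/M/I on L4; bus BusRdX; mem=80
  op4 P0: store L4 := 45 → M/I/I/I on L4; bus BusRdX Flush; mem=89
  op5 P0: store L4 := 95 → M/I/I/I on L4; bus (none); mem=89
  op6 P0: load  L4 → M/I/I/I on L4; bus (none); mem=89
  op7 P1: store L2 := 21 → I/M/I/I on L2; bus BusRdX; mem=90
  op8 P2: load  L0 → I/I/S/S on L0; bus BusRd; mem=10
  op9 P3: store L1 := 57 → I/I/I/M on L1; bus BusRdX; mem=80
  op10 P1: store L5 := 63 → I/M/I/I on L5; bus BusRdX; mem=10
  op11 P2: load  L1 → I/I/S/S on L1; bus BusRd Flush; mem=57
  op12 P1: load  L1 → I/S/S/S on L1; bus BusRd; mem=57
  op13 P3: store L0 := 53 → I/I/I/M on L0; bus BusRdX; mem=10
  op14 P2: load  L3 → I/I/S/I on L3; bus BusRd; mem=10
  op15 P1: load  L2 → I/M/I/I on L2; bus (none); mem=90
  op16 P1: store L2 := 50 → I/M/I/I on L2; bus (none); mem=90
  op17 P0: load  L1 → S/S/S/S on L1; bus BusRd; mem=57
  op18 P2: load  L4 → S/I/S/I on L4; bus BusRd Flush; mem=95
  op19 P2: load  L0 → I/I/S/S on L0; bus BusRd Flush; mem=53
  op20 P2: store L3 := 69 → I/I/M/I on L3; bus BusRdX; mem=10

bus = BusRd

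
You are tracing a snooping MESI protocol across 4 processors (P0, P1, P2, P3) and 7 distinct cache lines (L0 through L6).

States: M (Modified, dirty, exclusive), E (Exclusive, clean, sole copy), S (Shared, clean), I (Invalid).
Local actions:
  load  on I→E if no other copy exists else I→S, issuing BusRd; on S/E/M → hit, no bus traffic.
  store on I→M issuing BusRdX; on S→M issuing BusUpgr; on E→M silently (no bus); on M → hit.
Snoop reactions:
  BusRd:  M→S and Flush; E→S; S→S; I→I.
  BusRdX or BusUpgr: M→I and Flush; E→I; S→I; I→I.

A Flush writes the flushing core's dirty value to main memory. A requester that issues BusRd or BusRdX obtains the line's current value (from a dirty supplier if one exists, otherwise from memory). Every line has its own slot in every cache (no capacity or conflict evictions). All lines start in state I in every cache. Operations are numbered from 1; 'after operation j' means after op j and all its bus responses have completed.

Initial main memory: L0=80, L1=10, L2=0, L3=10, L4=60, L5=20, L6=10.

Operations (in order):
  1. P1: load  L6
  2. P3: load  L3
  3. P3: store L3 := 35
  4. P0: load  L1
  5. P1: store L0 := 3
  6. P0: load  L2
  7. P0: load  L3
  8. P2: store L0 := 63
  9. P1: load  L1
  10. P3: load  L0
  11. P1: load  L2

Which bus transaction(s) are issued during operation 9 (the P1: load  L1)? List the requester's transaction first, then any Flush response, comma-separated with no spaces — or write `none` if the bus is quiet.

1. P1: load  L6  bus=[BusRd]  L6: P0=I P1=E P2=I P3=I  mem[L6]=10
2. P3: load  L3  bus=[BusRd]  L3: P0=I P1=I P2=I P3=E  mem[L3]=10
3. P3: store L3 := 35  bus=[-]  L3: P0=I P1=I P2=I P3=M  mem[L3]=10
4. P0: load  L1  bus=[BusRd]  L1: P0=E P1=I P2=I P3=I  mem[L1]=10
5. P1: store L0 := 3  bus=[BusRdX]  L0: P0=I P1=M P2=I P3=I  mem[L0]=80
6. P0: load  L2  bus=[BusRd]  L2: P0=E P1=I P2=I P3=I  mem[L2]=0
7. P0: load  L3  bus=[BusRd,Flush]  L3: P0=S P1=I P2=I P3=S  mem[L3]=35
8. P2: store L0 := 63  bus=[BusRdX,Flush]  L0: P0=I P1=I P2=M P3=I  mem[L0]=3
9. P1: load  L1  bus=[BusRd]  L1: P0=S P1=S P2=I P3=I  mem[L1]=10
10. P3: load  L0  bus=[BusRd,Flush]  L0: P0=I P1=I P2=S P3=S  mem[L0]=63
11. P1: load  L2  bus=[BusRd]  L2: P0=S P1=S P2=I P3=I  mem[L2]=0

bus = BusRd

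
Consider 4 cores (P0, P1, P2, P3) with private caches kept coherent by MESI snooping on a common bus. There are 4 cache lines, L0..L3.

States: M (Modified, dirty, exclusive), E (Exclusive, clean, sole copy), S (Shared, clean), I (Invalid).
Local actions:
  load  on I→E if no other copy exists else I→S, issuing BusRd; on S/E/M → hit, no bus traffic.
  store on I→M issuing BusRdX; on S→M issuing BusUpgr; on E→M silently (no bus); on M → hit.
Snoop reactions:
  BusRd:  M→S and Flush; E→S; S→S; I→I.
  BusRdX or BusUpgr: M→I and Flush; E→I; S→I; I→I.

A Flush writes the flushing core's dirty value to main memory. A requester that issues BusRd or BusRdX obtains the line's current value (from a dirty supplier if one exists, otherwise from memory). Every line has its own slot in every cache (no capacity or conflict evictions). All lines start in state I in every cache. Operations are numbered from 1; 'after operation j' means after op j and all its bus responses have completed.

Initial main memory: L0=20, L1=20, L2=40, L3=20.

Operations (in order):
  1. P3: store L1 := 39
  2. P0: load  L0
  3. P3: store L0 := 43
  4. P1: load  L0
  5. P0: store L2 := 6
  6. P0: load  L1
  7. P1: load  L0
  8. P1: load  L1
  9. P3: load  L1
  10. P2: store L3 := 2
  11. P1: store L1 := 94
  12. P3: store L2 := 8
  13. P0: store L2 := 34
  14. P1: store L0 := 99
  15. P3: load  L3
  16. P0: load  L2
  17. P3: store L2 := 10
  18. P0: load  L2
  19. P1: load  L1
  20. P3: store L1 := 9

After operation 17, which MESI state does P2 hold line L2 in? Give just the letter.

state = I

  op1 P3: store L1 := 39 → I/I/I/M on L1; bus BusRdX; mem=20
  op2 P0: load  L0 → E/I/I/I on L0; bus BusRd; mem=20
  op3 P3: store L0 := 43 → I/I/I/M on L0; bus BusRdX; mem=20
  op4 P1: load  L0 → I/S/I/S on L0; bus BusRd Flush; mem=43
  op5 P0: store L2 := 6 → M/I/I/I on L2; bus BusRdX; mem=40
  op6 P0: load  L1 → S/I/I/S on L1; bus BusRd Flush; mem=39
  op7 P1: load  L0 → I/S/I/S on L0; bus (none); mem=43
  op8 P1: load  L1 → S/S/I/S on L1; bus BusRd; mem=39
  op9 P3: load  L1 → S/S/I/S on L1; bus (none); mem=39
  op10 P2: store L3 := 2 → I/I/M/I on L3; bus BusRdX; mem=20
  op11 P1: store L1 := 94 → I/M/I/I on L1; bus BusUpgr; mem=39
  op12 P3: store L2 := 8 → I/I/I/M on L2; bus BusRdX Flush; mem=6
  op13 P0: store L2 := 34 → M/I/I/I on L2; bus BusRdX Flush; mem=8
  op14 P1: store L0 := 99 → I/M/I/I on L0; bus BusUpgr; mem=43
  op15 P3: load  L3 → I/I/S/S on L3; bus BusRd Flush; mem=2
  op16 P0: load  L2 → M/I/I/I on L2; bus (none); mem=8
  op17 P3: store L2 := 10 → I/I/I/M on L2; bus BusRdX Flush; mem=34
  op18 P0: load  L2 → S/I/I/S on L2; bus BusRd Flush; mem=10
  op19 P1: load  L1 → I/M/I/I on L1; bus (none); mem=39
  op20 P3: store L1 := 9 → I/I/I/M on L1; bus BusRdX Flush; mem=94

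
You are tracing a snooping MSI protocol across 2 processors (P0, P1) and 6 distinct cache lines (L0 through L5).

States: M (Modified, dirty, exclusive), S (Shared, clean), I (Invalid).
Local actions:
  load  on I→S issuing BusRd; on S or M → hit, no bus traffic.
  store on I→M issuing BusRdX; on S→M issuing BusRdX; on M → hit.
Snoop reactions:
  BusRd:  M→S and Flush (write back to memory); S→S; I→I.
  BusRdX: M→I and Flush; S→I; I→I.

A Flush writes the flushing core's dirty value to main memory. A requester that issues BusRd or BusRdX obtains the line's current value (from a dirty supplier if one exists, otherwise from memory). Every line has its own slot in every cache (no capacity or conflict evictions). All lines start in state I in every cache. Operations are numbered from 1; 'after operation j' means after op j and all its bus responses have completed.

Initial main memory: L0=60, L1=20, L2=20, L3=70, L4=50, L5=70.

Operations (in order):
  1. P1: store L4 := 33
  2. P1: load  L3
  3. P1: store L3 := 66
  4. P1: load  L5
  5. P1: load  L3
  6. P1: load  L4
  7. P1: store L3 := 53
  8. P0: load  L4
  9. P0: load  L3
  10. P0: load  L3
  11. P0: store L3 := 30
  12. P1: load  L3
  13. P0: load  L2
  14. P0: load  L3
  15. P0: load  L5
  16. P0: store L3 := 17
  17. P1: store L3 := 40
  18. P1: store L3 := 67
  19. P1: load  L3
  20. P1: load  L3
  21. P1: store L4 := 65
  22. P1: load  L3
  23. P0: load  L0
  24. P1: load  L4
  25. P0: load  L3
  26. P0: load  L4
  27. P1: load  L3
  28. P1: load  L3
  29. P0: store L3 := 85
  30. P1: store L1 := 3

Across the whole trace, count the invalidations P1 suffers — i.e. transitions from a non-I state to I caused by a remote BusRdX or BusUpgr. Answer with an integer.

invalidations = 3

  op1 P1: store L4 := 33 → I/M on L4; bus BusRdX; mem=50
  op2 P1: load  L3 → I/S on L3; bus BusRd; mem=70
  op3 P1: store L3 := 66 → I/M on L3; bus BusRdX; mem=70
  op4 P1: load  L5 → I/S on L5; bus BusRd; mem=70
  op5 P1: load  L3 → I/M on L3; bus (none); mem=70
  op6 P1: load  L4 → I/M on L4; bus (none); mem=50
  op7 P1: store L3 := 53 → I/M on L3; bus (none); mem=70
  op8 P0: load  L4 → S/S on L4; bus BusRd Flush; mem=33
  op9 P0: load  L3 → S/S on L3; bus BusRd Flush; mem=53
  op10 P0: load  L3 → S/S on L3; bus (none); mem=53
  op11 P0: store L3 := 30 → M/I on L3; bus BusRdX; mem=53
  op12 P1: load  L3 → S/S on L3; bus BusRd Flush; mem=30
  op13 P0: load  L2 → S/I on L2; bus BusRd; mem=20
  op14 P0: load  L3 → S/S on L3; bus (none); mem=30
  op15 P0: load  L5 → S/S on L5; bus BusRd; mem=70
  op16 P0: store L3 := 17 → M/I on L3; bus BusRdX; mem=30
  op17 P1: store L3 := 40 → I/M on L3; bus BusRdX Flush; mem=17
  op18 P1: store L3 := 67 → I/M on L3; bus (none); mem=17
  op19 P1: load  L3 → I/M on L3; bus (none); mem=17
  op20 P1: load  L3 → I/M on L3; bus (none); mem=17
  op21 P1: store L4 := 65 → I/M on L4; bus BusRdX; mem=33
  op22 P1: load  L3 → I/M on L3; bus (none); mem=17
  op23 P0: load  L0 → S/I on L0; bus BusRd; mem=60
  op24 P1: load  L4 → I/M on L4; bus (none); mem=33
  op25 P0: load  L3 → S/S on L3; bus BusRd Flush; mem=67
  op26 P0: load  L4 → S/S on L4; bus BusRd Flush; mem=65
  op27 P1: load  L3 → S/S on L3; bus (none); mem=67
  op28 P1: load  L3 → S/S on L3; bus (none); mem=67
  op29 P0: store L3 := 85 → M/I on L3; bus BusRdX; mem=67
  op30 P1: store L1 := 3 → I/M on L1; bus BusRdX; mem=20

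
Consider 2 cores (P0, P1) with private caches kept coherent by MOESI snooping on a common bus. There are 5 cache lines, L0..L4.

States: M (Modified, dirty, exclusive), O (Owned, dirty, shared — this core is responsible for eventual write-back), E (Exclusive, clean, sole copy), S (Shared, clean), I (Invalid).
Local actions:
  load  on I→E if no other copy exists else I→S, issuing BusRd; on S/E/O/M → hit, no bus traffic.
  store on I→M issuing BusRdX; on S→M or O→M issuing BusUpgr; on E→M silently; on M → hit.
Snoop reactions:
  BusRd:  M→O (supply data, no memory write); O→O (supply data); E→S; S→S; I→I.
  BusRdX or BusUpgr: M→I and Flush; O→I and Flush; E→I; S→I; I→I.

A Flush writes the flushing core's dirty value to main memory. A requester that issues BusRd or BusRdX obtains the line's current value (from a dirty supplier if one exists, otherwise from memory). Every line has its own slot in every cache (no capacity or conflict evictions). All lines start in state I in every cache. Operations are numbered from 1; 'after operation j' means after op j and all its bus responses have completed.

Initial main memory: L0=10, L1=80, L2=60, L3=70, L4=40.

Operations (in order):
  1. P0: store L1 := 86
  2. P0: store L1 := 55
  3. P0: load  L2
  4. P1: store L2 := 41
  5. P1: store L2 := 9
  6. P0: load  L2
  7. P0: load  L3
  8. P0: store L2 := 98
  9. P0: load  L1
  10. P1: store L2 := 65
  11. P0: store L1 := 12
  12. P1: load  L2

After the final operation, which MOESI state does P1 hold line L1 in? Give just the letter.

state = I

1. P0: store L1 := 86  bus=[BusRdX]  L1: P0=M P1=I  mem[L1]=80
2. P0: store L1 := 55  bus=[-]  L1: P0=M P1=I  mem[L1]=80
3. P0: load  L2  bus=[BusRd]  L2: P0=E P1=I  mem[L2]=60
4. P1: store L2 := 41  bus=[BusRdX]  L2: P0=I P1=M  mem[L2]=60
5. P1: store L2 := 9  bus=[-]  L2: P0=I P1=M  mem[L2]=60
6. P0: load  L2  bus=[BusRd]  L2: P0=S P1=O  mem[L2]=60
7. P0: load  L3  bus=[BusRd]  L3: P0=E P1=I  mem[L3]=70
8. P0: store L2 := 98  bus=[BusUpgr,Flush]  L2: P0=M P1=I  mem[L2]=9
9. P0: load  L1  bus=[-]  L1: P0=M P1=I  mem[L1]=80
10. P1: store L2 := 65  bus=[BusRdX,Flush]  L2: P0=I P1=M  mem[L2]=98
11. P0: store L1 := 12  bus=[-]  L1: P0=M P1=I  mem[L1]=80
12. P1: load  L2  bus=[-]  L2: P0=I P1=M  mem[L2]=98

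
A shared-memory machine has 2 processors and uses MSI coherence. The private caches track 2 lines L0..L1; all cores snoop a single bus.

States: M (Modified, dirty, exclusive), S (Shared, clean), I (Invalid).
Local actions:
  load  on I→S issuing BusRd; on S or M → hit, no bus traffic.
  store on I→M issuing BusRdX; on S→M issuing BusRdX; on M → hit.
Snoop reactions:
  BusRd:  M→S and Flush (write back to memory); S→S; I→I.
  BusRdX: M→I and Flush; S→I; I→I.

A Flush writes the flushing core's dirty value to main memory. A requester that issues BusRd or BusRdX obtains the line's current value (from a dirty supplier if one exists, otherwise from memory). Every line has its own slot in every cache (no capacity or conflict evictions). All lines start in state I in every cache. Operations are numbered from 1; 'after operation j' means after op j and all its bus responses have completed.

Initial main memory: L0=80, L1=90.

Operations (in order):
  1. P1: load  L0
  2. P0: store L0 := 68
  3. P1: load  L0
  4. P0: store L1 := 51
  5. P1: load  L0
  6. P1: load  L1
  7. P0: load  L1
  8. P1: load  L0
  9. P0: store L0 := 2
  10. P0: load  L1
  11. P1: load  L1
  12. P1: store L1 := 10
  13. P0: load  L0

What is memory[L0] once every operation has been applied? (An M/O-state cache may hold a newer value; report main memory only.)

step 1: P1: load  L0  ⟶  IS  (L0)  txn=BusRd  M[L0]=80
step 2: P0: store L0 := 68  ⟶  MI  (L0)  txn=BusRdX  M[L0]=80
step 3: P1: load  L0  ⟶  SS  (L0)  txn=BusRd+Flush  M[L0]=68
step 4: P0: store L1 := 51  ⟶  MI  (L1)  txn=BusRdX  M[L1]=90
step 5: P1: load  L0  ⟶  SS  (L0)  txn=∅  M[L0]=68
step 6: P1: load  L1  ⟶  SS  (L1)  txn=BusRd+Flush  M[L1]=51
step 7: P0: load  L1  ⟶  SS  (L1)  txn=∅  M[L1]=51
step 8: P1: load  L0  ⟶  SS  (L0)  txn=∅  M[L0]=68
step 9: P0: store L0 := 2  ⟶  MI  (L0)  txn=BusRdX  M[L0]=68
step 10: P0: load  L1  ⟶  SS  (L1)  txn=∅  M[L1]=51
step 11: P1: load  L1  ⟶  SS  (L1)  txn=∅  M[L1]=51
step 12: P1: store L1 := 10  ⟶  IM  (L1)  txn=BusRdX  M[L1]=51
step 13: P0: load  L0  ⟶  MI  (L0)  txn=∅  M[L0]=68

memory[L0] = 68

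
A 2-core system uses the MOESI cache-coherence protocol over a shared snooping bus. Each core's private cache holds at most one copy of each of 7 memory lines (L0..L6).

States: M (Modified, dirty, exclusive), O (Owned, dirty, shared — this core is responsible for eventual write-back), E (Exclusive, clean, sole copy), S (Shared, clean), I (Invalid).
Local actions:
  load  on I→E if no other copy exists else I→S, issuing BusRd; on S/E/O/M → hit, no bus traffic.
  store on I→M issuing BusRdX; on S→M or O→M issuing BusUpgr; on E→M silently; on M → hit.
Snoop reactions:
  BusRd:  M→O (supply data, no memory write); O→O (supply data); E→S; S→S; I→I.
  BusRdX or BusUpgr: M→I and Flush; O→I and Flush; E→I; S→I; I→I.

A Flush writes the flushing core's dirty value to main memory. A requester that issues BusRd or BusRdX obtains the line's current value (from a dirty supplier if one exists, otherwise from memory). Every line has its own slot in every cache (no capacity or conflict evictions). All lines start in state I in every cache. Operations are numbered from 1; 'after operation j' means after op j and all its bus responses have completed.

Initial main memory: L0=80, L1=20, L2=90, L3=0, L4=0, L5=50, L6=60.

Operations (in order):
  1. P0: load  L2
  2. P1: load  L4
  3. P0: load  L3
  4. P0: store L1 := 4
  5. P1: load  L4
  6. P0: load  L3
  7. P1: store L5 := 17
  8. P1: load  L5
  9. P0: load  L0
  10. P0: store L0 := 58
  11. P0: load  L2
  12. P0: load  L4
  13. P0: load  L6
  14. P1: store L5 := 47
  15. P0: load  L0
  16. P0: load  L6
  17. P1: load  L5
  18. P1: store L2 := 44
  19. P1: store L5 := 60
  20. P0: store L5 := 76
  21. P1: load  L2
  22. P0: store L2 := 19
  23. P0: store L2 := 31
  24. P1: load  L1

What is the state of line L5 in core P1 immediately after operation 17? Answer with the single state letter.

state = M

step 1: P0: load  L2  ⟶  EI  (L2)  txn=BusRd  M[L2]=90
step 2: P1: load  L4  ⟶  IE  (L4)  txn=BusRd  M[L4]=0
step 3: P0: load  L3  ⟶  EI  (L3)  txn=BusRd  M[L3]=0
step 4: P0: store L1 := 4  ⟶  MI  (L1)  txn=BusRdX  M[L1]=20
step 5: P1: load  L4  ⟶  IE  (L4)  txn=∅  M[L4]=0
step 6: P0: load  L3  ⟶  EI  (L3)  txn=∅  M[L3]=0
step 7: P1: store L5 := 17  ⟶  IM  (L5)  txn=BusRdX  M[L5]=50
step 8: P1: load  L5  ⟶  IM  (L5)  txn=∅  M[L5]=50
step 9: P0: load  L0  ⟶  EI  (L0)  txn=BusRd  M[L0]=80
step 10: P0: store L0 := 58  ⟶  MI  (L0)  txn=∅  M[L0]=80
step 11: P0: load  L2  ⟶  EI  (L2)  txn=∅  M[L2]=90
step 12: P0: load  L4  ⟶  SS  (L4)  txn=BusRd  M[L4]=0
step 13: P0: load  L6  ⟶  EI  (L6)  txn=BusRd  M[L6]=60
step 14: P1: store L5 := 47  ⟶  IM  (L5)  txn=∅  M[L5]=50
step 15: P0: load  L0  ⟶  MI  (L0)  txn=∅  M[L0]=80
step 16: P0: load  L6  ⟶  EI  (L6)  txn=∅  M[L6]=60
step 17: P1: load  L5  ⟶  IM  (L5)  txn=∅  M[L5]=50
step 18: P1: store L2 := 44  ⟶  IM  (L2)  txn=BusRdX  M[L2]=90
step 19: P1: store L5 := 60  ⟶  IM  (L5)  txn=∅  M[L5]=50
step 20: P0: store L5 := 76  ⟶  MI  (L5)  txn=BusRdX+Flush  M[L5]=60
step 21: P1: load  L2  ⟶  IM  (L2)  txn=∅  M[L2]=90
step 22: P0: store L2 := 19  ⟶  MI  (L2)  txn=BusRdX+Flush  M[L2]=44
step 23: P0: store L2 := 31  ⟶  MI  (L2)  txn=∅  M[L2]=44
step 24: P1: load  L1  ⟶  OS  (L1)  txn=BusRd  M[L1]=20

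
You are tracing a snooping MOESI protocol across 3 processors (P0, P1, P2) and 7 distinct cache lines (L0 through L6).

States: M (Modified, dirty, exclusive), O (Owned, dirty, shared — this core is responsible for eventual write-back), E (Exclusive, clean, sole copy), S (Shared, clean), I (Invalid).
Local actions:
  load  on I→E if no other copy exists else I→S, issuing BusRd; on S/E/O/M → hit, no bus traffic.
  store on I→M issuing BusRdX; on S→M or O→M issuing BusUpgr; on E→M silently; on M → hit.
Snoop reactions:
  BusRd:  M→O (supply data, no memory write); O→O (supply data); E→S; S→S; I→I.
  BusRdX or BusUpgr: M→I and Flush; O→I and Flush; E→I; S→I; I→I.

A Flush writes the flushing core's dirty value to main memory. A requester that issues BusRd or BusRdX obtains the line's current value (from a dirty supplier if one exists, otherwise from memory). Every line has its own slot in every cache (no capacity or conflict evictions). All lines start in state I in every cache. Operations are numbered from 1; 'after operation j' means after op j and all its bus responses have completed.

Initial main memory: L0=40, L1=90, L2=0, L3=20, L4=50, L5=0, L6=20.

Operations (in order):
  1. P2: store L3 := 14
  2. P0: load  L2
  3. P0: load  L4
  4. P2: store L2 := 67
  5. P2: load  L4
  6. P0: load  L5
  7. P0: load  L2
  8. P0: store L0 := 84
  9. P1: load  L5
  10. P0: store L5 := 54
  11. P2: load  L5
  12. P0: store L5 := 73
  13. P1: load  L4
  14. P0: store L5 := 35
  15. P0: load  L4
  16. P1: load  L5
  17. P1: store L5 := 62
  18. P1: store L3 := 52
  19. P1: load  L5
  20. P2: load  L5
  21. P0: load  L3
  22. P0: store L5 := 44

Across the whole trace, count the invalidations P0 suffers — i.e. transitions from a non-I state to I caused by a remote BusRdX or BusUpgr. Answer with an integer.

  op1 P2: store L3 := 14 → I/I/M on L3; bus BusRdX; mem=20
  op2 P0: load  L2 → E/I/I on L2; bus BusRd; mem=0
  op3 P0: load  L4 → E/I/I on L4; bus BusRd; mem=50
  op4 P2: store L2 := 67 → I/I/M on L2; bus BusRdX; mem=0
  op5 P2: load  L4 → S/I/S on L4; bus BusRd; mem=50
  op6 P0: load  L5 → E/I/I on L5; bus BusRd; mem=0
  op7 P0: load  L2 → S/I/O on L2; bus BusRd; mem=0
  op8 P0: store L0 := 84 → M/I/I on L0; bus BusRdX; mem=40
  op9 P1: load  L5 → S/S/I on L5; bus BusRd; mem=0
  op10 P0: store L5 := 54 → M/I/I on L5; bus BusUpgr; mem=0
  op11 P2: load  L5 → O/I/S on L5; bus BusRd; mem=0
  op12 P0: store L5 := 73 → M/I/I on L5; bus BusUpgr; mem=0
  op13 P1: load  L4 → S/S/S on L4; bus BusRd; mem=50
  op14 P0: store L5 := 35 → M/I/I on L5; bus (none); mem=0
  op15 P0: load  L4 → S/S/S on L4; bus (none); mem=50
  op16 P1: load  L5 → O/S/I on L5; bus BusRd; mem=0
  op17 P1: store L5 := 62 → I/M/I on L5; bus BusUpgr Flush; mem=35
  op18 P1: store L3 := 52 → I/M/I on L3; bus BusRdX Flush; mem=14
  op19 P1: load  L5 → I/M/I on L5; bus (none); mem=35
  op20 P2: load  L5 → I/O/S on L5; bus BusRd; mem=35
  op21 P0: load  L3 → S/O/I on L3; bus BusRd; mem=14
  op22 P0: store L5 := 44 → M/I/I on L5; bus BusRdX Flush; mem=62

invalidations = 2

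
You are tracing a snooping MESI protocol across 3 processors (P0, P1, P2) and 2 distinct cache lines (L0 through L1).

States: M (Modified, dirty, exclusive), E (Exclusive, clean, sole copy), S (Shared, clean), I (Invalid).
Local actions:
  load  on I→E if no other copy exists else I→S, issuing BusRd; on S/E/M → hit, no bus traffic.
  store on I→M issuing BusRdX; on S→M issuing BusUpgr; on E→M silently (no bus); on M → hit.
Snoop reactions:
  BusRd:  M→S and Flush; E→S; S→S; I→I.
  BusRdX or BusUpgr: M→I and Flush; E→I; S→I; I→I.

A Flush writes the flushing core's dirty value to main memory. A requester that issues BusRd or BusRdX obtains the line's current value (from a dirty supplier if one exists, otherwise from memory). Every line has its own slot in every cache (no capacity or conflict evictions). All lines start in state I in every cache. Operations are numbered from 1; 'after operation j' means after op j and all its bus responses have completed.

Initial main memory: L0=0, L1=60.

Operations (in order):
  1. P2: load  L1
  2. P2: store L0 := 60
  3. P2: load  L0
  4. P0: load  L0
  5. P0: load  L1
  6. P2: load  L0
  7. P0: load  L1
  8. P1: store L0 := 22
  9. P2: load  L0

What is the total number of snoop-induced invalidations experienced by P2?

1. P2: load  L1  bus=[BusRd]  L1: P0=I P1=I P2=E  mem[L1]=60
2. P2: store L0 := 60  bus=[BusRdX]  L0: P0=I P1=I P2=M  mem[L0]=0
3. P2: load  L0  bus=[-]  L0: P0=I P1=I P2=M  mem[L0]=0
4. P0: load  L0  bus=[BusRd,Flush]  L0: P0=S P1=I P2=S  mem[L0]=60
5. P0: load  L1  bus=[BusRd]  L1: P0=S P1=I P2=S  mem[L1]=60
6. P2: load  L0  bus=[-]  L0: P0=S P1=I P2=S  mem[L0]=60
7. P0: load  L1  bus=[-]  L1: P0=S P1=I P2=S  mem[L1]=60
8. P1: store L0 := 22  bus=[BusRdX]  L0: P0=I P1=M P2=I  mem[L0]=60
9. P2: load  L0  bus=[BusRd,Flush]  L0: P0=I P1=S P2=S  mem[L0]=22

invalidations = 1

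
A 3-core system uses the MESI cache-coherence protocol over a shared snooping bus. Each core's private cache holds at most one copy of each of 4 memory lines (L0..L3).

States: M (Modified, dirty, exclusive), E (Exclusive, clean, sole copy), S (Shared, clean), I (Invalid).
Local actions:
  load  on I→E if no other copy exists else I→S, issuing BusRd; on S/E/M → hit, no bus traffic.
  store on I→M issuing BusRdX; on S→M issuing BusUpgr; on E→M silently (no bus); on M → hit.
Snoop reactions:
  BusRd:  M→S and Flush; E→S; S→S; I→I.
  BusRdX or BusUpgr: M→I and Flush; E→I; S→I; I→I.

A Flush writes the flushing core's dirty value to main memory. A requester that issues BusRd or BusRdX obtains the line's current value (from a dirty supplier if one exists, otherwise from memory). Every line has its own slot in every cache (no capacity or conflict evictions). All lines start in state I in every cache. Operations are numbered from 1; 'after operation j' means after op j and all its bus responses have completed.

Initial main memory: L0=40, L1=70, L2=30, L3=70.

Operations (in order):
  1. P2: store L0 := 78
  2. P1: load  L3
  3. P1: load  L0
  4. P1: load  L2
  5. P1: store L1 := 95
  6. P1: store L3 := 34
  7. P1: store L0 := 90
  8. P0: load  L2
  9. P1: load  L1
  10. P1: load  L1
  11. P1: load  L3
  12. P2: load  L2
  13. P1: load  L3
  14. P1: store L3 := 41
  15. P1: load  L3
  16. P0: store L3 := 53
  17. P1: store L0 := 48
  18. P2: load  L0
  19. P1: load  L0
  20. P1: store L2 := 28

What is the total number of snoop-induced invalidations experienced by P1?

step 1: P2: store L0 := 78  ⟶  IIM  (L0)  txn=BusRdX  M[L0]=40
step 2: P1: load  L3  ⟶  IEI  (L3)  txn=BusRd  M[L3]=70
step 3: P1: load  L0  ⟶  ISS  (L0)  txn=BusRd+Flush  M[L0]=78
step 4: P1: load  L2  ⟶  IEI  (L2)  txn=BusRd  M[L2]=30
step 5: P1: store L1 := 95  ⟶  IMI  (L1)  txn=BusRdX  M[L1]=70
step 6: P1: store L3 := 34  ⟶  IMI  (L3)  txn=∅  M[L3]=70
step 7: P1: store L0 := 90  ⟶  IMI  (L0)  txn=BusUpgr  M[L0]=78
step 8: P0: load  L2  ⟶  SSI  (L2)  txn=BusRd  M[L2]=30
step 9: P1: load  L1  ⟶  IMI  (L1)  txn=∅  M[L1]=70
step 10: P1: load  L1  ⟶  IMI  (L1)  txn=∅  M[L1]=70
step 11: P1: load  L3  ⟶  IMI  (L3)  txn=∅  M[L3]=70
step 12: P2: load  L2  ⟶  SSS  (L2)  txn=BusRd  M[L2]=30
step 13: P1: load  L3  ⟶  IMI  (L3)  txn=∅  M[L3]=70
step 14: P1: store L3 := 41  ⟶  IMI  (L3)  txn=∅  M[L3]=70
step 15: P1: load  L3  ⟶  IMI  (L3)  txn=∅  M[L3]=70
step 16: P0: store L3 := 53  ⟶  MII  (L3)  txn=BusRdX+Flush  M[L3]=41
step 17: P1: store L0 := 48  ⟶  IMI  (L0)  txn=∅  M[L0]=78
step 18: P2: load  L0  ⟶  ISS  (L0)  txn=BusRd+Flush  M[L0]=48
step 19: P1: load  L0  ⟶  ISS  (L0)  txn=∅  M[L0]=48
step 20: P1: store L2 := 28  ⟶  IMI  (L2)  txn=BusUpgr  M[L2]=30

invalidations = 1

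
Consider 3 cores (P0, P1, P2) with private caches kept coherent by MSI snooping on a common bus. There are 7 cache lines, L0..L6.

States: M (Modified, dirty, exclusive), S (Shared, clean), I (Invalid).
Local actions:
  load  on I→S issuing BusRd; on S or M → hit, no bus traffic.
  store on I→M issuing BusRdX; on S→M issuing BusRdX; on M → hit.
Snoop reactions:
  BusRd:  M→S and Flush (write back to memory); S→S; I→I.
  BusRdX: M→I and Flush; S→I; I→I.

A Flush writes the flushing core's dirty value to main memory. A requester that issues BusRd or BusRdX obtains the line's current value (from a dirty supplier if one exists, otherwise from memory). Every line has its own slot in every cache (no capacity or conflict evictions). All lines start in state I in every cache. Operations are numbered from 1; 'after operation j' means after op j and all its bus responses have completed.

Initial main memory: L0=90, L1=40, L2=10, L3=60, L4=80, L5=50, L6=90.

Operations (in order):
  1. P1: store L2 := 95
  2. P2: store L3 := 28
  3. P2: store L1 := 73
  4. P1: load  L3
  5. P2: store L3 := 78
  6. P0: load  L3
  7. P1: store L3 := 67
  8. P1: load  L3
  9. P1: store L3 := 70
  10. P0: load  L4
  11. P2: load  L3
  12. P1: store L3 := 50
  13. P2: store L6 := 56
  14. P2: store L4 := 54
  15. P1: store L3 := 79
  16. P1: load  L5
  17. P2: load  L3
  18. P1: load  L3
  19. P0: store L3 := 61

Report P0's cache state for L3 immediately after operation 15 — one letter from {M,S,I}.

state = I

  op1 P1: store L2 := 95 → I/M/I on L2; bus BusRdX; mem=10
  op2 P2: store L3 := 28 → I/I/M on L3; bus BusRdX; mem=60
  op3 P2: store L1 := 73 → I/I/M on L1; bus BusRdX; mem=40
  op4 P1: load  L3 → I/S/S on L3; bus BusRd Flush; mem=28
  op5 P2: store L3 := 78 → I/I/M on L3; bus BusRdX; mem=28
  op6 P0: load  L3 → S/I/S on L3; bus BusRd Flush; mem=78
  op7 P1: store L3 := 67 → I/M/I on L3; bus BusRdX; mem=78
  op8 P1: load  L3 → I/M/I on L3; bus (none); mem=78
  op9 P1: store L3 := 70 → I/M/I on L3; bus (none); mem=78
  op10 P0: load  L4 → S/I/I on L4; bus BusRd; mem=80
  op11 P2: load  L3 → I/S/S on L3; bus BusRd Flush; mem=70
  op12 P1: store L3 := 50 → I/M/I on L3; bus BusRdX; mem=70
  op13 P2: store L6 := 56 → I/I/M on L6; bus BusRdX; mem=90
  op14 P2: store L4 := 54 → I/I/M on L4; bus BusRdX; mem=80
  op15 P1: store L3 := 79 → I/M/I on L3; bus (none); mem=70
  op16 P1: load  L5 → I/S/I on L5; bus BusRd; mem=50
  op17 P2: load  L3 → I/S/S on L3; bus BusRd Flush; mem=79
  op18 P1: load  L3 → I/S/S on L3; bus (none); mem=79
  op19 P0: store L3 := 61 → M/I/I on L3; bus BusRdX; mem=79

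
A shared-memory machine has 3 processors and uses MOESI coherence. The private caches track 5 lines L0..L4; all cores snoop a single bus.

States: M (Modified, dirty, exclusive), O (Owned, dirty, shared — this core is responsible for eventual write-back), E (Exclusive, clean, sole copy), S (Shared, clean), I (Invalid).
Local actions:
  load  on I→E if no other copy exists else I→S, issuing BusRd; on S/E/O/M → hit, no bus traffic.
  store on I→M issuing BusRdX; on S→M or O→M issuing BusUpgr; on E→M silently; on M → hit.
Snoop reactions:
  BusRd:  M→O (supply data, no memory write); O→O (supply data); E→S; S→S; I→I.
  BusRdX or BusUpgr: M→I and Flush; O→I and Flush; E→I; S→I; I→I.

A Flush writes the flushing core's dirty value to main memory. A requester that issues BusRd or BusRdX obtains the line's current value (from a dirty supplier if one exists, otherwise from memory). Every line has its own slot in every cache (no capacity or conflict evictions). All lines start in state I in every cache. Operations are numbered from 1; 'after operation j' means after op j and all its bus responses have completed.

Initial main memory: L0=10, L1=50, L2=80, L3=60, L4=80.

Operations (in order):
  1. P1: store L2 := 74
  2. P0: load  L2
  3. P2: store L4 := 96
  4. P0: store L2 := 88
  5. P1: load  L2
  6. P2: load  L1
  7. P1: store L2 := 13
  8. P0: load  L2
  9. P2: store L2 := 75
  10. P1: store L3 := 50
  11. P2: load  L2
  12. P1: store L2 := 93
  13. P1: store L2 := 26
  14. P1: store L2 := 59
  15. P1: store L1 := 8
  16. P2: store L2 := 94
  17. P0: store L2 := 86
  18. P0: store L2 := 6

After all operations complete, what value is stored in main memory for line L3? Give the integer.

memory[L3] = 60

[1] P1: store L2 := 74 | P0:I, P1:M(74), P2:I | bus: BusRdX
[2] P0: load  L2 | P0:S(74), P1:O(74), P2:I | bus: BusRd
[3] P2: store L4 := 96 | P0:I, P1:I, P2:M(96) | bus: BusRdX
[4] P0: store L2 := 88 | P0:M(88), P1:I, P2:I | bus: BusUpgr,Flush
[5] P1: load  L2 | P0:O(88), P1:S(88), P2:I | bus: BusRd
[6] P2: load  L1 | P0:I, P1:I, P2:E(50) | bus: BusRd
[7] P1: store L2 := 13 | P0:I, P1:M(13), P2:I | bus: BusUpgr,Flush
[8] P0: load  L2 | P0:S(13), P1:O(13), P2:I | bus: BusRd
[9] P2: store L2 := 75 | P0:I, P1:I, P2:M(75) | bus: BusRdX,Flush
[10] P1: store L3 := 50 | P0:I, P1:M(50), P2:I | bus: BusRdX
[11] P2: load  L2 | P0:I, P1:I, P2:M(75) | bus: none
[12] P1: store L2 := 93 | P0:I, P1:M(93), P2:I | bus: BusRdX,Flush
[13] P1: store L2 := 26 | P0:I, P1:M(26), P2:I | bus: none
[14] P1: store L2 := 59 | P0:I, P1:M(59), P2:I | bus: none
[15] P1: store L1 := 8 | P0:I, P1:M(8), P2:I | bus: BusRdX
[16] P2: store L2 := 94 | P0:I, P1:I, P2:M(94) | bus: BusRdX,Flush
[17] P0: store L2 := 86 | P0:M(86), P1:I, P2:I | bus: BusRdX,Flush
[18] P0: store L2 := 6 | P0:M(6), P1:I, P2:I | bus: none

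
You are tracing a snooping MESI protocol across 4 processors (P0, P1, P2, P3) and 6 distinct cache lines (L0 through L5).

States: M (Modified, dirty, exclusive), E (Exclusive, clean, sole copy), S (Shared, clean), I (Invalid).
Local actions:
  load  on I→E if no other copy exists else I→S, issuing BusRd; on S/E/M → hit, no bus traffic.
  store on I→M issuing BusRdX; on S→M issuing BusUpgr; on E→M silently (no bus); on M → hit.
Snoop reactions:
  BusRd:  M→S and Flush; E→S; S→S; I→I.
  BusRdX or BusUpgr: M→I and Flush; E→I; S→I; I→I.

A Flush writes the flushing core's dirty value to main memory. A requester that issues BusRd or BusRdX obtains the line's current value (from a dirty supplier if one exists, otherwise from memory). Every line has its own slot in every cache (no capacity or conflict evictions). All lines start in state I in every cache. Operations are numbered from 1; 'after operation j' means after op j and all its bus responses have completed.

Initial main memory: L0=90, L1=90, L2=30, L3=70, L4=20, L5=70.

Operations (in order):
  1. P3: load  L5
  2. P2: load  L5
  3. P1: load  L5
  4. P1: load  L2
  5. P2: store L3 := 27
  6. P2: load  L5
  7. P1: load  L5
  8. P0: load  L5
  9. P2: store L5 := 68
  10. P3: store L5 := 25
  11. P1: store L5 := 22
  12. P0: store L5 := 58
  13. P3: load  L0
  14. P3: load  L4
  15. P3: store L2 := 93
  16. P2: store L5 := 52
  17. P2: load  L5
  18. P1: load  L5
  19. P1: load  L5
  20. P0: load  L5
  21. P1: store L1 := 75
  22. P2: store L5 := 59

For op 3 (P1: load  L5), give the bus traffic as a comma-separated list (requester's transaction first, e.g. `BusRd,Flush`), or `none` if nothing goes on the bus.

bus = BusRd

[1] P3: load  L5 | P0:I, P1:I, P2:I, P3:E(70) | bus: BusRd
[2] P2: load  L5 | P0:I, P1:I, P2:S(70), P3:S(70) | bus: BusRd
[3] P1: load  L5 | P0:I, P1:S(70), P2:S(70), P3:S(70) | bus: BusRd
[4] P1: load  L2 | P0:I, P1:E(30), P2:I, P3:I | bus: BusRd
[5] P2: store L3 := 27 | P0:I, P1:I, P2:M(27), P3:I | bus: BusRdX
[6] P2: load  L5 | P0:I, P1:S(70), P2:S(70), P3:S(70) | bus: none
[7] P1: load  L5 | P0:I, P1:S(70), P2:S(70), P3:S(70) | bus: none
[8] P0: load  L5 | P0:S(70), P1:S(70), P2:S(70), P3:S(70) | bus: BusRd
[9] P2: store L5 := 68 | P0:I, P1:I, P2:M(68), P3:I | bus: BusUpgr
[10] P3: store L5 := 25 | P0:I, P1:I, P2:I, P3:M(25) | bus: BusRdX,Flush
[11] P1: store L5 := 22 | P0:I, P1:M(22), P2:I, P3:I | bus: BusRdX,Flush
[12] P0: store L5 := 58 | P0:M(58), P1:I, P2:I, P3:I | bus: BusRdX,Flush
[13] P3: load  L0 | P0:I, P1:I, P2:I, P3:E(90) | bus: BusRd
[14] P3: load  L4 | P0:I, P1:I, P2:I, P3:E(20) | bus: BusRd
[15] P3: store L2 := 93 | P0:I, P1:I, P2:I, P3:M(93) | bus: BusRdX
[16] P2: store L5 := 52 | P0:I, P1:I, P2:M(52), P3:I | bus: BusRdX,Flush
[17] P2: load  L5 | P0:I, P1:I, P2:M(52), P3:I | bus: none
[18] P1: load  L5 | P0:I, P1:S(52), P2:S(52), P3:I | bus: BusRd,Flush
[19] P1: load  L5 | P0:I, P1:S(52), P2:S(52), P3:I | bus: none
[20] P0: load  L5 | P0:S(52), P1:S(52), P2:S(52), P3:I | bus: BusRd
[21] P1: store L1 := 75 | P0:I, P1:M(75), P2:I, P3:I | bus: BusRdX
[22] P2: store L5 := 59 | P0:I, P1:I, P2:M(59), P3:I | bus: BusUpgr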